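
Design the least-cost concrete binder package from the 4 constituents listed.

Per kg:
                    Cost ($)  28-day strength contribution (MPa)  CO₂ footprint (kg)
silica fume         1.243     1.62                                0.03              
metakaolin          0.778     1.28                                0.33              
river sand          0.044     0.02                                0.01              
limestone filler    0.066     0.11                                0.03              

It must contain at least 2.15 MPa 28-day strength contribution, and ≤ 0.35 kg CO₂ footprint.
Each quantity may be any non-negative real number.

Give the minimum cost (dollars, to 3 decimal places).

$1.443

Set it up as a linear program. Let x1 = kg of silica fume, x2 = kg of metakaolin, x3 = kg of river sand, x4 = kg of limestone filler.
Minimize 1.243x1 + 0.778x2 + 0.044x3 + 0.066x4 with:
  1.62x1 + 1.28x2 + 0.02x3 + 0.11x4 ≥ 2.15   (28-day strength contribution)
  0.03x1 + 0.33x2 + 0.01x3 + 0.03x4 ≤ 0.35   (CO₂ footprint)
  x1, x2, x3, x4 ≥ 0.
The minimum-cost mix takes nothing from river sand, limestone filler — only silica fume, metakaolin. The 28-day strength contribution and CO₂ footprint requirements are met with equality.
Solving gives x1 = 0.527, x2 = 1.013.
Objective = 1.243·0.527 + 0.778·1.013 = 1.44318.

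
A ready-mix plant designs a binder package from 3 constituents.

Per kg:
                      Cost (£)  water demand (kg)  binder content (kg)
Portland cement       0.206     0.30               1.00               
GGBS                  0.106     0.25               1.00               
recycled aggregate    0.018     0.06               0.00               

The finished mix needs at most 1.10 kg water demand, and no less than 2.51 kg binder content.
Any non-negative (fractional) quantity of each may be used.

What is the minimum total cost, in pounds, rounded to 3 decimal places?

Set it up as a linear program. Let x1 = kg of Portland cement, x2 = kg of GGBS, x3 = kg of recycled aggregate.
Minimize 0.206x1 + 0.106x2 + 0.018x3 subject to:
  0.3x1 + 0.25x2 + 0.06x3 ≤ 1.1   (water demand)
  1x1 + 1x2 ≥ 2.51   (binder content)
  x1, x2, x3 ≥ 0.
The optimal basis is {GGBS}; Portland cement, recycled aggregate drop out. The binder content requirement is met with equality.
So GGBS = 2.51 kg.
Cost = 0.106·2.51 = 0.26606.

£0.266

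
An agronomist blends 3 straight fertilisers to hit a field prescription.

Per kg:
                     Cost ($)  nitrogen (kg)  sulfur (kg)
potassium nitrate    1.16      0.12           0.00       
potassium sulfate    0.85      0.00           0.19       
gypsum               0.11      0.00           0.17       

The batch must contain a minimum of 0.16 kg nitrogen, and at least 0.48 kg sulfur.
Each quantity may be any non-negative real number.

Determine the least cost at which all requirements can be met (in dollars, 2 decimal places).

$1.86

Let x1 = kg of potassium nitrate, x2 = kg of potassium sulfate, x3 = kg of gypsum.
Minimize 1.16x1 + 0.85x2 + 0.11x3 s.t.:
  0.12x1 ≥ 0.16   (nitrogen)
  0.19x2 + 0.17x3 ≥ 0.48   (sulfur)
  x1, x2, x3 ≥ 0.
At the optimum only potassium nitrate, gypsum are positive (potassium sulfate = 0). The nitrogen and sulfur requirements are met with equality.
So potassium nitrate = 1.333 kg, gypsum = 2.824 kg.
Objective = 1.16·1.333 + 0.11·2.824 = 1.8569.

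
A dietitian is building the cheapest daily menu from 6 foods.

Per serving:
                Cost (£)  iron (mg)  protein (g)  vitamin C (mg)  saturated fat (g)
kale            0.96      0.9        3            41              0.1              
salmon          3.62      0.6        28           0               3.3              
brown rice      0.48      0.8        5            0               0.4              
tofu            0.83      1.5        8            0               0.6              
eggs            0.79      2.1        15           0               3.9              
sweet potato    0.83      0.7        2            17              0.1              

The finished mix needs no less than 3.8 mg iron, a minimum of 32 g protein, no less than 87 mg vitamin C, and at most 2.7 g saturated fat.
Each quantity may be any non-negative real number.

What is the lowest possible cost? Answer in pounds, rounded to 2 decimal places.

£4.39

Set it up as a linear program. Let x1 = servings of kale, x2 = servings of salmon, x3 = servings of brown rice, x4 = servings of tofu, x5 = servings of eggs, x6 = servings of sweet potato.
min 0.96x1 + 3.62x2 + 0.48x3 + 0.83x4 + 0.79x5 + 0.83x6 subject to:
  0.9x1 + 0.6x2 + 0.8x3 + 1.5x4 + 2.1x5 + 0.7x6 ≥ 3.8   (iron)
  3x1 + 28x2 + 5x3 + 8x4 + 15x5 + 2x6 ≥ 32   (protein)
  41x1 + 17x6 ≥ 87   (vitamin C)
  0.1x1 + 3.3x2 + 0.4x3 + 0.6x4 + 3.9x5 + 0.1x6 ≤ 2.7   (saturated fat)
  x1, x2, x3, x4, x5, x6 ≥ 0.
The optimal basis is {kale, brown rice, eggs}; salmon, tofu, sweet potato drop out. There the protein, vitamin C, saturated fat constraints are tight.
Solving gives x1 = 2.122, x3 = 4.641, x5 = 0.1619.
Hence cost = 0.96·2.122 + 0.48·4.641 + 0.79·0.1619 = £4.3927.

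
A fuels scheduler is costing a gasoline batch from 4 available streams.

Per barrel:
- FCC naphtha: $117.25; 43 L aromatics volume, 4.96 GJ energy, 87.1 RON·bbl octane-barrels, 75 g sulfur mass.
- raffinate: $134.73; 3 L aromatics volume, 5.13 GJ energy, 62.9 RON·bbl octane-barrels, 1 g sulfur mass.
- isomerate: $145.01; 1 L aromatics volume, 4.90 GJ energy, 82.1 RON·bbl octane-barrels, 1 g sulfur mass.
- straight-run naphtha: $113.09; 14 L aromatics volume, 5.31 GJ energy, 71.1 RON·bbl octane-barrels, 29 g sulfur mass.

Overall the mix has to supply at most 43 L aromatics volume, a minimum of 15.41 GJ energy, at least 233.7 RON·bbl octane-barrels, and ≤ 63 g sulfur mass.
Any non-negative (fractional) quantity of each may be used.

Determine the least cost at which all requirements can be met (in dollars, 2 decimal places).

Let x1 = barrels of FCC naphtha, x2 = barrels of raffinate, x3 = barrels of isomerate, x4 = barrels of straight-run naphtha.
Minimise 117.25x1 + 134.73x2 + 145.01x3 + 113.09x4 s.t.:
  43x1 + 3x2 + 1x3 + 14x4 ≤ 43   (aromatics volume)
  4.96x1 + 5.13x2 + 4.9x3 + 5.31x4 ≥ 15.41   (energy)
  87.1x1 + 62.9x2 + 82.1x3 + 71.1x4 ≥ 233.7   (octane-barrels)
  75x1 + 1x2 + 1x3 + 29x4 ≤ 63   (sulfur mass)
  x1, x2, x3, x4 ≥ 0.
The optimal basis is {FCC naphtha, isomerate, straight-run naphtha}; raffinate drops out. Binding constraints: energy, octane-barrels, sulfur mass.
Solving gives x1 = 0.269065, x3 = 1.32183, x4 = 1.43098.
Hence cost = 117.25·0.269065 + 145.01·1.32183 + 113.09·1.43098 = $385.0560.

$385.06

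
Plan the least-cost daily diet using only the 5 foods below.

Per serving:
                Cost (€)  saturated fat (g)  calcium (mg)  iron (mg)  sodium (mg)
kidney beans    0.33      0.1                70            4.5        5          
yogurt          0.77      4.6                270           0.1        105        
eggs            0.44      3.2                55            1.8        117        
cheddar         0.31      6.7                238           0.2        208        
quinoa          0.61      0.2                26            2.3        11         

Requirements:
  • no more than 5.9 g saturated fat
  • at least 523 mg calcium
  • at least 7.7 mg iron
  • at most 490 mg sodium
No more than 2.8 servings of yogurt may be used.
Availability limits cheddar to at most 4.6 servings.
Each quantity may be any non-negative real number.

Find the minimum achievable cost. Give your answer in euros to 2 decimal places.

Let x1 = servings of kidney beans, x2 = servings of yogurt, x3 = servings of eggs, x4 = servings of cheddar, x5 = servings of quinoa.
min 0.33x1 + 0.77x2 + 0.44x3 + 0.31x4 + 0.61x5 with:
  0.1x1 + 4.6x2 + 3.2x3 + 6.7x4 + 0.2x5 ≤ 5.9   (saturated fat)
  70x1 + 270x2 + 55x3 + 238x4 + 26x5 ≥ 523   (calcium)
  4.5x1 + 0.1x2 + 1.8x3 + 0.2x4 + 2.3x5 ≥ 7.7   (iron)
  5x1 + 105x2 + 117x3 + 208x4 + 11x5 ≤ 490   (sodium)
  x2 ≤ 2.8
  x4 ≤ 4.6
  x1, x2, x3, x4, x5 ≥ 0.
The cheapest feasible vertex uses only kidney beans, cheddar; yogurt, eggs, quinoa are not used. Binding constraints: saturated fat and calcium.
Solving gives x1 = 4.717, x4 = 0.8102.
Hence cost = 0.33·4.717 + 0.31·0.8102 = €1.8078.

€1.81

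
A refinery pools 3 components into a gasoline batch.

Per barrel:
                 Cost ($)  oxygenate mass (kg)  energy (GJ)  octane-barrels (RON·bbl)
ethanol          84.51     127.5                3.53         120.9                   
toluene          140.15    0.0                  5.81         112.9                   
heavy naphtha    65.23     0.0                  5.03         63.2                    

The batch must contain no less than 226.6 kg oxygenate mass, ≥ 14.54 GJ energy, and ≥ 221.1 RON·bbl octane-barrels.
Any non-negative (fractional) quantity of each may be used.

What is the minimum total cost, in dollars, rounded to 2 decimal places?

Let x1 = barrels of ethanol, x2 = barrels of toluene, x3 = barrels of heavy naphtha.
Minimise 84.51x1 + 140.15x2 + 65.23x3 subject to:
  127.5x1 ≥ 226.6   (oxygenate mass)
  3.53x1 + 5.81x2 + 5.03x3 ≥ 14.54   (energy)
  120.9x1 + 112.9x2 + 63.2x3 ≥ 221.1   (octane-barrels)
  x1, x2, x3 ≥ 0.
The cheapest feasible vertex uses only ethanol, heavy naphtha; toluene is not used. Binding constraints: oxygenate mass and energy.
Solving gives x1 = 1.77725, x3 = 1.6434.
Cost = 84.51·1.77725 + 65.23·1.6434 = 257.3944.

$257.39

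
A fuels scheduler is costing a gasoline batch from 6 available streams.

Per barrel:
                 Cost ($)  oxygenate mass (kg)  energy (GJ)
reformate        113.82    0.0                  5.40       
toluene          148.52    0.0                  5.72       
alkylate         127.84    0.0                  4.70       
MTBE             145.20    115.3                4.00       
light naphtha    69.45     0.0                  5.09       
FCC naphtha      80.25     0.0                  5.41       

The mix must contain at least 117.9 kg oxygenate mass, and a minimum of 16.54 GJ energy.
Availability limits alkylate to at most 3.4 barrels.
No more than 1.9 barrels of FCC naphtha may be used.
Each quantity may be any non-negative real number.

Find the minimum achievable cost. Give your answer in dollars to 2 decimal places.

$318.34

Treat it as an LP. Let x1 = barrels of reformate, x2 = barrels of toluene, x3 = barrels of alkylate, x4 = barrels of MTBE, x5 = barrels of light naphtha, x6 = barrels of FCC naphtha.
min 113.82x1 + 148.52x2 + 127.84x3 + 145.2x4 + 69.45x5 + 80.25x6 with:
  115.3x4 ≥ 117.9   (oxygenate mass)
  5.4x1 + 5.72x2 + 4.7x3 + 4x4 + 5.09x5 + 5.41x6 ≥ 16.54   (energy)
  x3 ≤ 3.4
  x6 ≤ 1.9
  x1, x2, x3, x4, x5, x6 ≥ 0.
The optimal basis is {MTBE, light naphtha}; reformate, toluene, alkylate, FCC naphtha drop out. Binding constraints: oxygenate mass and energy.
That vertex is x4 = 1.02255, x5 = 2.44593.
Objective = 145.2·1.02255 + 69.45·2.44593 = 318.3441.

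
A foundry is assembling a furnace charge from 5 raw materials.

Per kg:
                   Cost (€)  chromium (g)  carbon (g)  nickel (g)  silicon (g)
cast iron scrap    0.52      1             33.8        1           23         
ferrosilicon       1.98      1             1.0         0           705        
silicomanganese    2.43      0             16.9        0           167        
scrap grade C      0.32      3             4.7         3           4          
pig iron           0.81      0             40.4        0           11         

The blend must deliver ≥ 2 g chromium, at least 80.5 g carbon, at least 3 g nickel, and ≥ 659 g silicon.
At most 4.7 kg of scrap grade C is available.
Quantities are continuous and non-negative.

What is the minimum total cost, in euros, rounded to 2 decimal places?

Treat it as an LP. Let x1 = kg of cast iron scrap, x2 = kg of ferrosilicon, x3 = kg of silicomanganese, x4 = kg of scrap grade C, x5 = kg of pig iron.
Minimize 0.52x1 + 1.98x2 + 2.43x3 + 0.32x4 + 0.81x5 subject to:
  1x1 + 1x2 + 3x4 ≥ 2   (chromium)
  33.8x1 + 1x2 + 16.9x3 + 4.7x4 + 40.4x5 ≥ 80.5   (carbon)
  1x1 + 3x4 ≥ 3   (nickel)
  23x1 + 705x2 + 167x3 + 4x4 + 11x5 ≥ 659   (silicon)
  x4 ≤ 4.7
  x1, x2, x3, x4, x5 ≥ 0.
The minimum-cost mix takes nothing from silicomanganese, pig iron — only cast iron scrap, ferrosilicon, scrap grade C. There the carbon, nickel, silicon constraints are tight.
Solving gives x1 = 2.325, x2 = 0.8576, x4 = 0.225.
Objective = 0.52·2.325 + 1.98·0.8576 + 0.32·0.225 = 2.9790.

€2.98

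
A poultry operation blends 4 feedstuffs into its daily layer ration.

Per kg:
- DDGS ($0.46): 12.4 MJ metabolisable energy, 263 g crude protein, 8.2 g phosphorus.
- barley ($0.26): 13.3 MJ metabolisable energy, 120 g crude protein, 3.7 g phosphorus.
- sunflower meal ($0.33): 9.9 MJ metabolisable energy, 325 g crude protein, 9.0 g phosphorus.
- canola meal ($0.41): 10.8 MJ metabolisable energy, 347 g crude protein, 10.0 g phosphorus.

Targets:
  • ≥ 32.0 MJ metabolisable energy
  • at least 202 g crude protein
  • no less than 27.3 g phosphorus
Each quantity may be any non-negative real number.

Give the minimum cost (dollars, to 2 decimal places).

$1.03

Let x1 = kg of DDGS, x2 = kg of barley, x3 = kg of sunflower meal, x4 = kg of canola meal.
Minimise 0.46x1 + 0.26x2 + 0.33x3 + 0.41x4 s.t.:
  12.4x1 + 13.3x2 + 9.9x3 + 10.8x4 ≥ 32   (metabolisable energy)
  263x1 + 120x2 + 325x3 + 347x4 ≥ 202   (crude protein)
  8.2x1 + 3.7x2 + 9x3 + 10x4 ≥ 27.3   (phosphorus)
  x1, x2, x3, x4 ≥ 0.
The minimum-cost mix takes nothing from DDGS, canola meal — only barley, sunflower meal. The metabolisable energy and phosphorus requirements are met with equality.
Optimal quantities: barley = 0.2134 kg, sunflower meal = 2.946 kg.
Objective = 0.26·0.2134 + 0.33·2.946 = 1.0277.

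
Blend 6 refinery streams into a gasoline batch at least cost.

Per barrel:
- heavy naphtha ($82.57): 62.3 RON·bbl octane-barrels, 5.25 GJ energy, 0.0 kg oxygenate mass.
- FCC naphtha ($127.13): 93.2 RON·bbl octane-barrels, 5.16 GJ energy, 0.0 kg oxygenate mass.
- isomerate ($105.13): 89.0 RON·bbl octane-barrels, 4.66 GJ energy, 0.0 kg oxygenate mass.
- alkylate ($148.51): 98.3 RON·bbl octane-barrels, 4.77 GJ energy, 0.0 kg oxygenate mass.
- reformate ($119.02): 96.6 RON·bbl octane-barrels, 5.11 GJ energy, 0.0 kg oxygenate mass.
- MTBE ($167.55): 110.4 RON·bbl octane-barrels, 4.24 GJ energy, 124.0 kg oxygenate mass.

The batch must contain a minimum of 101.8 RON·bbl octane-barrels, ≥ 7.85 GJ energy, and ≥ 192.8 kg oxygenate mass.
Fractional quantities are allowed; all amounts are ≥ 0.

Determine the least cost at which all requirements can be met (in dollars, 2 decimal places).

$280.29

Let x1 = barrels of heavy naphtha, x2 = barrels of FCC naphtha, x3 = barrels of isomerate, x4 = barrels of alkylate, x5 = barrels of reformate, x6 = barrels of MTBE.
Minimize 82.57x1 + 127.13x2 + 105.13x3 + 148.51x4 + 119.02x5 + 167.55x6 subject to:
  62.3x1 + 93.2x2 + 89x3 + 98.3x4 + 96.6x5 + 110.4x6 ≥ 101.8   (octane-barrels)
  5.25x1 + 5.16x2 + 4.66x3 + 4.77x4 + 5.11x5 + 4.24x6 ≥ 7.85   (energy)
  124x6 ≥ 192.8   (oxygenate mass)
  x1, x2, x3, x4, x5, x6 ≥ 0.
The minimum-cost mix takes nothing from FCC naphtha, isomerate, alkylate, reformate — only heavy naphtha, MTBE. Binding constraints: energy and oxygenate mass.
Solving gives x1 = 0.239521, x6 = 1.55484.
Total cost: 82.57·0.239521 + 167.55·1.55484 = 280.2907.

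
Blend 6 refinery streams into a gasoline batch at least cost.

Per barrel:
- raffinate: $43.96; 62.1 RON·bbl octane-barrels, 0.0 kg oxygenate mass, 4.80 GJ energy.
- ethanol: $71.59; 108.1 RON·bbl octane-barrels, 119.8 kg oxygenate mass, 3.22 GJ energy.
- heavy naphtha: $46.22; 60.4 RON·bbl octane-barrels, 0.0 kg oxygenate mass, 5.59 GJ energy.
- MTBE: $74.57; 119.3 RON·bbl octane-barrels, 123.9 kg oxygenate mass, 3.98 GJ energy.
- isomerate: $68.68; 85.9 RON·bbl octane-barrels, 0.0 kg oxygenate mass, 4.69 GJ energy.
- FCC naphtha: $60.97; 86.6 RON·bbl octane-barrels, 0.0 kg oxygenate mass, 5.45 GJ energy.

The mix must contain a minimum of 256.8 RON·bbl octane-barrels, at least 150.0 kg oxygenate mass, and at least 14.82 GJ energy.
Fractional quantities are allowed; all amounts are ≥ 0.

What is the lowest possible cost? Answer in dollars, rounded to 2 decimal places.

$174.77

Let x1 = barrels of raffinate, x2 = barrels of ethanol, x3 = barrels of heavy naphtha, x4 = barrels of MTBE, x5 = barrels of isomerate, x6 = barrels of FCC naphtha.
Minimise 43.96x1 + 71.59x2 + 46.22x3 + 74.57x4 + 68.68x5 + 60.97x6 subject to:
  62.1x1 + 108.1x2 + 60.4x3 + 119.3x4 + 85.9x5 + 86.6x6 ≥ 256.8   (octane-barrels)
  119.8x2 + 123.9x4 ≥ 150   (oxygenate mass)
  4.8x1 + 3.22x2 + 5.59x3 + 3.98x4 + 4.69x5 + 5.45x6 ≥ 14.82   (energy)
  x1, x2, x3, x4, x5, x6 ≥ 0.
At the optimum only raffinate, heavy naphtha, MTBE are positive (ethanol, isomerate, FCC naphtha = 0). The octane-barrels, oxygenate mass, energy requirements are met with equality.
That vertex is x1 = 0.42025, x3 = 1.4283, x4 = 1.2107.
Total cost: 43.96·0.42025 + 46.22·1.4283 + 74.57·1.2107 = 174.7721.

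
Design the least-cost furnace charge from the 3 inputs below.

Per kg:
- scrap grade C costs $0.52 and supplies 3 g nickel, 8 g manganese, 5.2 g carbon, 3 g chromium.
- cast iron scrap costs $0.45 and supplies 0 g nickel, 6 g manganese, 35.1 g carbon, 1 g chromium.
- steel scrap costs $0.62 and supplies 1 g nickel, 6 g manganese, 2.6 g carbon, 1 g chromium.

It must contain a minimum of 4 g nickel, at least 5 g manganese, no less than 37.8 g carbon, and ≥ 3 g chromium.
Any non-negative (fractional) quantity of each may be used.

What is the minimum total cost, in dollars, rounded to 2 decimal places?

Let x1 = kg of scrap grade C, x2 = kg of cast iron scrap, x3 = kg of steel scrap.
Minimize 0.52x1 + 0.45x2 + 0.62x3 s.t.:
  3x1 + 1x3 ≥ 4   (nickel)
  8x1 + 6x2 + 6x3 ≥ 5   (manganese)
  5.2x1 + 35.1x2 + 2.6x3 ≥ 37.8   (carbon)
  3x1 + 1x2 + 1x3 ≥ 3   (chromium)
  x1, x2, x3 ≥ 0.
The optimal basis is {scrap grade C, cast iron scrap}; steel scrap drops out. The nickel and carbon requirements are met with equality.
So scrap grade C = 1.333 kg, cast iron scrap = 0.8794 kg.
Cost = 0.52·1.333 + 0.45·0.8794 = 1.0889.

$1.09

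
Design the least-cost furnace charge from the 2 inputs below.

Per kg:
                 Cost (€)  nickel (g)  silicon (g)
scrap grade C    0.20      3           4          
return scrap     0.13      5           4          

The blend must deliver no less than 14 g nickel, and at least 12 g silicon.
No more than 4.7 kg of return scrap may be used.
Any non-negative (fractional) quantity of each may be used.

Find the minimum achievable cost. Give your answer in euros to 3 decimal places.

€0.390

Set it up as a linear program. Let x1 = kg of scrap grade C, x2 = kg of return scrap.
Minimise 0.2x1 + 0.13x2 s.t.:
  3x1 + 5x2 ≥ 14   (nickel)
  4x1 + 4x2 ≥ 12   (silicon)
  x2 ≤ 4.7
  x1, x2 ≥ 0.
At the optimum only return scrap is positive (scrap grade C = 0). The silicon requirement is met with equality.
Optimal quantities: return scrap = 3 kg.
Total cost: 0.13·3 = 0.39000.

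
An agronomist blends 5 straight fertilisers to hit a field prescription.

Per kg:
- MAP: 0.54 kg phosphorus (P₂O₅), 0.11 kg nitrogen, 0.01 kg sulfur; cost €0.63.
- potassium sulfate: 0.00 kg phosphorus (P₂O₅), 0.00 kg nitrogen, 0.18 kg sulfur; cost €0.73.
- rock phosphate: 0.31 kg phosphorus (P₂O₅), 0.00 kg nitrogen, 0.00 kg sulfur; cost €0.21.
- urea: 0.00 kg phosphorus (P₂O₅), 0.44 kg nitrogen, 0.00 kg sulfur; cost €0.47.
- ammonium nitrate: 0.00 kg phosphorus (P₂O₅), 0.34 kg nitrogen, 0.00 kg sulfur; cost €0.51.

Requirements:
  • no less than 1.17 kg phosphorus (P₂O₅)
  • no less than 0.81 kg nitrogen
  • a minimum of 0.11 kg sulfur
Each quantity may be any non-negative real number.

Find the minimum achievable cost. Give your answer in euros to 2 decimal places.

€2.10

Let x1 = kg of MAP, x2 = kg of potassium sulfate, x3 = kg of rock phosphate, x4 = kg of urea, x5 = kg of ammonium nitrate.
Minimise 0.63x1 + 0.73x2 + 0.21x3 + 0.47x4 + 0.51x5 s.t.:
  0.54x1 + 0.31x3 ≥ 1.17   (phosphorus (P₂O₅))
  0.11x1 + 0.44x4 + 0.34x5 ≥ 0.81   (nitrogen)
  0.01x1 + 0.18x2 ≥ 0.11   (sulfur)
  x1, x2, x3, x4, x5 ≥ 0.
The optimal basis is {potassium sulfate, rock phosphate, urea}; MAP, ammonium nitrate drop out. There the phosphorus (P₂O₅), nitrogen, sulfur constraints are tight.
Solving gives x2 = 0.6111, x3 = 3.774, x4 = 1.841.
Total cost: 0.73·0.6111 + 0.21·3.774 + 0.47·1.841 = 2.1039.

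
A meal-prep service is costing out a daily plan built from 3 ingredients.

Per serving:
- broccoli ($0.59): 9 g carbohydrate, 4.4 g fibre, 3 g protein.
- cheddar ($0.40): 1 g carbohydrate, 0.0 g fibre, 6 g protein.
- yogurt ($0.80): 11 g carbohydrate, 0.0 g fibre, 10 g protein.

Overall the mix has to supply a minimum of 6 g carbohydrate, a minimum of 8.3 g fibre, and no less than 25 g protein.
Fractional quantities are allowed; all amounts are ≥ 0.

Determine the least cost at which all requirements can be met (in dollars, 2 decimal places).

This is a linear program. Let x1 = servings of broccoli, x2 = servings of cheddar, x3 = servings of yogurt.
Minimize 0.59x1 + 0.4x2 + 0.8x3 subject to:
  9x1 + 1x2 + 11x3 ≥ 6   (carbohydrate)
  4.4x1 ≥ 8.3   (fibre)
  3x1 + 6x2 + 10x3 ≥ 25   (protein)
  x1, x2, x3 ≥ 0.
The optimal basis is {broccoli, cheddar}; yogurt drops out. Binding constraints: fibre and protein.
Optimal quantities: broccoli = 1.886 servings, cheddar = 3.223 servings.
Hence cost = 0.59·1.886 + 0.4·3.223 = $2.4019.

$2.40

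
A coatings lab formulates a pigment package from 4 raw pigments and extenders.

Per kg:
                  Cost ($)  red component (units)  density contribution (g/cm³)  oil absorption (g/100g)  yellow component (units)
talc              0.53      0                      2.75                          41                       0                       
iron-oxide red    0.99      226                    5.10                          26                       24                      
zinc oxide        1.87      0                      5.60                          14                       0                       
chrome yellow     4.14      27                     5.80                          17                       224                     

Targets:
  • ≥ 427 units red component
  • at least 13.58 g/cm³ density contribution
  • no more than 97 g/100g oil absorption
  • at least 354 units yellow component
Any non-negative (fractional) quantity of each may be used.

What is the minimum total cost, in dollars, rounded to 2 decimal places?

$7.48

Let x1 = kg of talc, x2 = kg of iron-oxide red, x3 = kg of zinc oxide, x4 = kg of chrome yellow.
min 0.53x1 + 0.99x2 + 1.87x3 + 4.14x4 subject to:
  226x2 + 27x4 ≥ 427   (red component)
  2.75x1 + 5.1x2 + 5.6x3 + 5.8x4 ≥ 13.58   (density contribution)
  41x1 + 26x2 + 14x3 + 17x4 ≤ 97   (oil absorption)
  24x2 + 224x4 ≥ 354   (yellow component)
  x1, x2, x3, x4 ≥ 0.
The cheapest feasible vertex uses only iron-oxide red, chrome yellow; talc, zinc oxide are not used. The red component and yellow component requirements are met with equality.
Optimal quantities: iron-oxide red = 1.7226 kg, chrome yellow = 1.3958 kg.
Hence cost = 0.99·1.7226 + 4.14·1.3958 = $7.4840.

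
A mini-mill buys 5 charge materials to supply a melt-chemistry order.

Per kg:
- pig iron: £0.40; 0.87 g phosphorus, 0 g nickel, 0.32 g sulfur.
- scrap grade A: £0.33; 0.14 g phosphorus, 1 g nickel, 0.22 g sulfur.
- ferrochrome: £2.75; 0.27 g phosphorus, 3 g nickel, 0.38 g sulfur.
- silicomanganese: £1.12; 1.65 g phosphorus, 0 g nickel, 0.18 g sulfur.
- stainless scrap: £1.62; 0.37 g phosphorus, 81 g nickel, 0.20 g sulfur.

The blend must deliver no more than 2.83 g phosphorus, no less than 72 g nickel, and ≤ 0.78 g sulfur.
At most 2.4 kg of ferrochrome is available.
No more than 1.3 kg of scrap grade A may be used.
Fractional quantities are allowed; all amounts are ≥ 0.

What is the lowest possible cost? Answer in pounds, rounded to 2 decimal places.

£1.44

Set it up as a linear program. Let x1 = kg of pig iron, x2 = kg of scrap grade A, x3 = kg of ferrochrome, x4 = kg of silicomanganese, x5 = kg of stainless scrap.
Minimise 0.4x1 + 0.33x2 + 2.75x3 + 1.12x4 + 1.62x5 s.t.:
  0.87x1 + 0.14x2 + 0.27x3 + 1.65x4 + 0.37x5 ≤ 2.83   (phosphorus)
  1x2 + 3x3 + 81x5 ≥ 72   (nickel)
  0.32x1 + 0.22x2 + 0.38x3 + 0.18x4 + 0.2x5 ≤ 0.78   (sulfur)
  x3 ≤ 2.4
  x2 ≤ 1.3
  x1, x2, x3, x4, x5 ≥ 0.
At the optimum only stainless scrap is positive (pig iron, scrap grade A, ferrochrome, silicomanganese = 0). There the nickel constraint is tight.
Solving gives x5 = 0.8889.
Total cost: 1.62·0.8889 = 1.4400.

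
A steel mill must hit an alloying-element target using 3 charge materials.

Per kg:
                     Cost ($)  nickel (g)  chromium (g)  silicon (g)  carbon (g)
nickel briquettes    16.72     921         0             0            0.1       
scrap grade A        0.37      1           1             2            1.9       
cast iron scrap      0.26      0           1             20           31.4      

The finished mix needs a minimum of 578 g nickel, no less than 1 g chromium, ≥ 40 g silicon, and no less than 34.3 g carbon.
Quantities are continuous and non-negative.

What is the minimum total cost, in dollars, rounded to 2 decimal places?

Let x1 = kg of nickel briquettes, x2 = kg of scrap grade A, x3 = kg of cast iron scrap.
Minimize 16.72x1 + 0.37x2 + 0.26x3 subject to:
  921x1 + 1x2 ≥ 578   (nickel)
  1x2 + 1x3 ≥ 1   (chromium)
  2x2 + 20x3 ≥ 40   (silicon)
  0.1x1 + 1.9x2 + 31.4x3 ≥ 34.3   (carbon)
  x1, x2, x3 ≥ 0.
The optimal basis is {nickel briquettes, cast iron scrap}; scrap grade A drops out. The nickel and silicon requirements are met with equality.
So nickel briquettes = 0.6276 kg, cast iron scrap = 2 kg.
Hence cost = 16.72·0.6276 + 0.26·2 = $11.0135.

$11.01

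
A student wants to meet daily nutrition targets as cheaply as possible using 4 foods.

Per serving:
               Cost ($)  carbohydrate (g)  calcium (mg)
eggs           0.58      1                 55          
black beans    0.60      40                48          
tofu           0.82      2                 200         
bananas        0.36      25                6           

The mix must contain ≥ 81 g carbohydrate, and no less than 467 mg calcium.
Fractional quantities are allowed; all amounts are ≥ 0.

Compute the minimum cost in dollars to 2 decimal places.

Let x1 = servings of eggs, x2 = servings of black beans, x3 = servings of tofu, x4 = servings of bananas.
min 0.58x1 + 0.6x2 + 0.82x3 + 0.36x4 s.t.:
  1x1 + 40x2 + 2x3 + 25x4 ≥ 81   (carbohydrate)
  55x1 + 48x2 + 200x3 + 6x4 ≥ 467   (calcium)
  x1, x2, x3, x4 ≥ 0.
The cheapest feasible vertex uses only black beans, tofu; eggs, bananas are not used. Binding constraints: carbohydrate and calcium.
So black beans = 1.931 servings, tofu = 1.871 servings.
Objective = 0.6·1.931 + 0.82·1.871 = 2.6928.

$2.69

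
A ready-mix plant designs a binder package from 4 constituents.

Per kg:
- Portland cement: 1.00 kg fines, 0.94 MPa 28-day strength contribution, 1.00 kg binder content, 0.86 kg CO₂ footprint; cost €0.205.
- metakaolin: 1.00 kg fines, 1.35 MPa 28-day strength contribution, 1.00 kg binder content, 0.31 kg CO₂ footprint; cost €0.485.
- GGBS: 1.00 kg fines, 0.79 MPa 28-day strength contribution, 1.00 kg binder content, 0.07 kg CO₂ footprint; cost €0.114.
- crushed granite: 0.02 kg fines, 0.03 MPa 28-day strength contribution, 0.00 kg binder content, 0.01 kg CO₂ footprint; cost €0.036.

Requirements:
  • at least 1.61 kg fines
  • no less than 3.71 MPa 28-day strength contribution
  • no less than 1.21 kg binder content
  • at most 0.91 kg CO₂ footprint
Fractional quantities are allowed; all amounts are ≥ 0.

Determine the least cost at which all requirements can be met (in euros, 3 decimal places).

€0.535

Treat it as an LP. Let x1 = kg of Portland cement, x2 = kg of metakaolin, x3 = kg of GGBS, x4 = kg of crushed granite.
min 0.205x1 + 0.485x2 + 0.114x3 + 0.036x4 subject to:
  1x1 + 1x2 + 1x3 + 0.02x4 ≥ 1.61   (fines)
  0.94x1 + 1.35x2 + 0.79x3 + 0.03x4 ≥ 3.71   (28-day strength contribution)
  1x1 + 1x2 + 1x3 ≥ 1.21   (binder content)
  0.86x1 + 0.31x2 + 0.07x3 + 0.01x4 ≤ 0.91   (CO₂ footprint)
  x1, x2, x3, x4 ≥ 0.
The cheapest feasible vertex uses only GGBS; Portland cement, metakaolin, crushed granite are not used. There the 28-day strength contribution constraint is tight.
That vertex is x3 = 4.696.
Cost = 0.114·4.696 = 0.53534.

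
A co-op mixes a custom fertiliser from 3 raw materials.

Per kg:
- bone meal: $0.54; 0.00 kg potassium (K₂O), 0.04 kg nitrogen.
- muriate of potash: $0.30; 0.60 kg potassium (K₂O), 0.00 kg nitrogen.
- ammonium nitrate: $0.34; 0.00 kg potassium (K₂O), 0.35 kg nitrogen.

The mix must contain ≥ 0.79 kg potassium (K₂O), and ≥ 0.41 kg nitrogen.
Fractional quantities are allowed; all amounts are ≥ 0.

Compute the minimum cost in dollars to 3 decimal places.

$0.793

Set it up as a linear program. Let x1 = kg of bone meal, x2 = kg of muriate of potash, x3 = kg of ammonium nitrate.
Minimize 0.54x1 + 0.3x2 + 0.34x3 with:
  0.6x2 ≥ 0.79   (potassium (K₂O))
  0.04x1 + 0.35x3 ≥ 0.41   (nitrogen)
  x1, x2, x3 ≥ 0.
The optimal basis is {muriate of potash, ammonium nitrate}; bone meal drops out. Binding constraints: potassium (K₂O) and nitrogen.
Optimal quantities: muriate of potash = 1.317 kg, ammonium nitrate = 1.171 kg.
Total cost: 0.3·1.317 + 0.34·1.171 = 0.79324.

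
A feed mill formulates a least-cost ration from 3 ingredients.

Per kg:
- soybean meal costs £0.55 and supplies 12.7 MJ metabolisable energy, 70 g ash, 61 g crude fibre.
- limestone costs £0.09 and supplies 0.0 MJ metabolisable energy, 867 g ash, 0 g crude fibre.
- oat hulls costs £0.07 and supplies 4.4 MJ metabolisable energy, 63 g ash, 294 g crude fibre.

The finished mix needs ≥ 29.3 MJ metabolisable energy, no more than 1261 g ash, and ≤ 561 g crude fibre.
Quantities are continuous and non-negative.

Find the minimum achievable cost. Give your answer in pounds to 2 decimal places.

Treat it as an LP. Let x1 = kg of soybean meal, x2 = kg of limestone, x3 = kg of oat hulls.
Minimize 0.55x1 + 0.09x2 + 0.07x3 subject to:
  12.7x1 + 4.4x3 ≥ 29.3   (metabolisable energy)
  70x1 + 867x2 + 63x3 ≤ 1261   (ash)
  61x1 + 294x3 ≤ 561   (crude fibre)
  x1, x2, x3 ≥ 0.
The optimal basis is {soybean meal, oat hulls}; limestone drops out. Binding constraints: metabolisable energy and crude fibre.
That vertex is x1 = 1.773, x3 = 1.54.
Total cost: 0.55·1.773 + 0.07·1.54 = 1.0830.

£1.08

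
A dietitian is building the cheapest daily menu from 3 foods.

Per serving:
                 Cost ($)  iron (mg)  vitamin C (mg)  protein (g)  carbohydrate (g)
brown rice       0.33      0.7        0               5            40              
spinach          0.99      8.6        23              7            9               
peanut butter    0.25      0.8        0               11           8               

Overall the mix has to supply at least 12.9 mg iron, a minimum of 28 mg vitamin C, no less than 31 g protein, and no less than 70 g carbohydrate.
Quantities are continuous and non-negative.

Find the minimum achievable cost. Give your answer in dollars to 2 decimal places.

$2.01

Let x1 = servings of brown rice, x2 = servings of spinach, x3 = servings of peanut butter.
Minimize 0.33x1 + 0.99x2 + 0.25x3 with:
  0.7x1 + 8.6x2 + 0.8x3 ≥ 12.9   (iron)
  23x2 ≥ 28   (vitamin C)
  5x1 + 7x2 + 11x3 ≥ 31   (protein)
  40x1 + 9x2 + 8x3 ≥ 70   (carbohydrate)
  x1, x2, x3 ≥ 0.
The optimal mix uses every input. There the iron, protein, carbohydrate constraints are tight.
So brown rice = 1.169 servings, spinach = 1.267 servings, peanut butter = 1.481 servings.
Total cost: 0.33·1.169 + 0.99·1.267 + 0.25·1.481 = 2.0104.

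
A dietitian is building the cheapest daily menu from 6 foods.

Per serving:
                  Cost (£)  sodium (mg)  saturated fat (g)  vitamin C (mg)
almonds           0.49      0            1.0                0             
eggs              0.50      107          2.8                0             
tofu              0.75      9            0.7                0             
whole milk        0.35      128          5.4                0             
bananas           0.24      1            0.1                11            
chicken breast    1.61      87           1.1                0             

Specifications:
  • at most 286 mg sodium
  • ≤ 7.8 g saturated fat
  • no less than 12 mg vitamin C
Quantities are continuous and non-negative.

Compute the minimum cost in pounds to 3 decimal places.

£0.262

Treat it as an LP. Let x1 = servings of almonds, x2 = servings of eggs, x3 = servings of tofu, x4 = servings of whole milk, x5 = servings of bananas, x6 = servings of chicken breast.
Minimise 0.49x1 + 0.5x2 + 0.75x3 + 0.35x4 + 0.24x5 + 1.61x6 s.t.:
  107x2 + 9x3 + 128x4 + 1x5 + 87x6 ≤ 286   (sodium)
  1x1 + 2.8x2 + 0.7x3 + 5.4x4 + 0.1x5 + 1.1x6 ≤ 7.8   (saturated fat)
  11x5 ≥ 12   (vitamin C)
  x1, x2, x3, x4, x5, x6 ≥ 0.
The minimum-cost mix takes nothing from almonds, eggs, tofu, whole milk, chicken breast — only bananas. The vitamin C requirement is met with equality.
That vertex is x5 = 1.091.
Cost = 0.24·1.091 = 0.26184.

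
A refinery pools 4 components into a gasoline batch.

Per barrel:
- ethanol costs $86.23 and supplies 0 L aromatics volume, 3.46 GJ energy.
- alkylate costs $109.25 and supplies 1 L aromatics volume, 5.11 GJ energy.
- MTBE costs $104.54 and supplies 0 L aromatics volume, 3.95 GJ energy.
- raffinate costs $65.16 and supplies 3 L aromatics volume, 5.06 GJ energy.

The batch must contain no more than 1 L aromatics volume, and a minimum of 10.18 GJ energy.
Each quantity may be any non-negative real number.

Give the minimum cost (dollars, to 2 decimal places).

$233.39

Set it up as a linear program. Let x1 = barrels of ethanol, x2 = barrels of alkylate, x3 = barrels of MTBE, x4 = barrels of raffinate.
Minimize 86.23x1 + 109.25x2 + 104.54x3 + 65.16x4 subject to:
  1x2 + 3x4 ≤ 1   (aromatics volume)
  3.46x1 + 5.11x2 + 3.95x3 + 5.06x4 ≥ 10.18   (energy)
  x1, x2, x3, x4 ≥ 0.
The minimum-cost mix takes nothing from alkylate, MTBE — only ethanol, raffinate. Binding constraints: aromatics volume and energy.
That vertex is x1 = 2.4547, x4 = 0.33333.
Cost = 86.23·2.4547 + 65.16·0.33333 = 233.3886.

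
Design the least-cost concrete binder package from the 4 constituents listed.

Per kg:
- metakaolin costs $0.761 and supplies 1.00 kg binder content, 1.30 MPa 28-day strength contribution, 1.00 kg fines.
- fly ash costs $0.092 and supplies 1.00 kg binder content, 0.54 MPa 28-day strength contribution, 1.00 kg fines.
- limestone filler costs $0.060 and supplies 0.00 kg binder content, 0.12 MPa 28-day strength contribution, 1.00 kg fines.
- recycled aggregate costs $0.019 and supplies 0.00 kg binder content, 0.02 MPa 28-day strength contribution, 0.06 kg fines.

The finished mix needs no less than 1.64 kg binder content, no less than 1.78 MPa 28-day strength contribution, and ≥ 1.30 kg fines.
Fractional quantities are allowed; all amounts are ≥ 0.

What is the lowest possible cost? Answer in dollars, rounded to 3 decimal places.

$0.303

Let x1 = kg of metakaolin, x2 = kg of fly ash, x3 = kg of limestone filler, x4 = kg of recycled aggregate.
Minimise 0.761x1 + 0.092x2 + 0.06x3 + 0.019x4 subject to:
  1x1 + 1x2 ≥ 1.64   (binder content)
  1.3x1 + 0.54x2 + 0.12x3 + 0.02x4 ≥ 1.78   (28-day strength contribution)
  1x1 + 1x2 + 1x3 + 0.06x4 ≥ 1.3   (fines)
  x1, x2, x3, x4 ≥ 0.
The minimum-cost mix takes nothing from metakaolin, limestone filler, recycled aggregate — only fly ash. The 28-day strength contribution requirement is met with equality.
Optimal quantities: fly ash = 3.296 kg.
Cost = 0.092·3.296 = 0.30323.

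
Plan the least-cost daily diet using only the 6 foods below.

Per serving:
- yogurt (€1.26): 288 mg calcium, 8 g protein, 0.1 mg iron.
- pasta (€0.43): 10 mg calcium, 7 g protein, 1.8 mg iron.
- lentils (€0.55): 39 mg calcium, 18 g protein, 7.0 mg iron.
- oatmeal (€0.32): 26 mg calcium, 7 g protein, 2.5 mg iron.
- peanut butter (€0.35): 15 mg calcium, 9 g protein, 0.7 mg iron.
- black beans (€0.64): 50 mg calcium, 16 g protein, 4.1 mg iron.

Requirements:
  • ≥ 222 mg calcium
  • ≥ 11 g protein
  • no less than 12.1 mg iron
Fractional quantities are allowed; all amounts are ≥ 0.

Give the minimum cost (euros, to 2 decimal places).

Let x1 = servings of yogurt, x2 = servings of pasta, x3 = servings of lentils, x4 = servings of oatmeal, x5 = servings of peanut butter, x6 = servings of black beans.
Minimize 1.26x1 + 0.43x2 + 0.55x3 + 0.32x4 + 0.35x5 + 0.64x6 s.t.:
  288x1 + 10x2 + 39x3 + 26x4 + 15x5 + 50x6 ≥ 222   (calcium)
  8x1 + 7x2 + 18x3 + 7x4 + 9x5 + 16x6 ≥ 11   (protein)
  0.1x1 + 1.8x2 + 7x3 + 2.5x4 + 0.7x5 + 4.1x6 ≥ 12.1   (iron)
  x1, x2, x3, x4, x5, x6 ≥ 0.
At the optimum only yogurt, lentils are positive (pasta, oatmeal, peanut butter, black beans = 0). There the calcium and iron constraints are tight.
That vertex is x1 = 0.5378, x3 = 1.721.
Cost = 1.26·0.5378 + 0.55·1.721 = 1.6242.

€1.62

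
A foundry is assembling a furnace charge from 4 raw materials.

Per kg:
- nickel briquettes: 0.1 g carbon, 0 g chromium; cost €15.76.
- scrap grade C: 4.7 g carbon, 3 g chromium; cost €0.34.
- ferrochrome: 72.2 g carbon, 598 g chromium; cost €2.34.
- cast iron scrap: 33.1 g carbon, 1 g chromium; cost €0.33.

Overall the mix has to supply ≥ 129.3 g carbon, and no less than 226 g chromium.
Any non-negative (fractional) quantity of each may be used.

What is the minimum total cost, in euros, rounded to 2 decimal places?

Let x1 = kg of nickel briquettes, x2 = kg of scrap grade C, x3 = kg of ferrochrome, x4 = kg of cast iron scrap.
min 15.76x1 + 0.34x2 + 2.34x3 + 0.33x4 subject to:
  0.1x1 + 4.7x2 + 72.2x3 + 33.1x4 ≥ 129.3   (carbon)
  3x2 + 598x3 + 1x4 ≥ 226   (chromium)
  x1, x2, x3, x4 ≥ 0.
The optimal basis is {ferrochrome, cast iron scrap}; nickel briquettes, scrap grade C drop out. There the carbon and chromium constraints are tight.
So ferrochrome = 0.3728 kg, cast iron scrap = 3.093 kg.
Hence cost = 2.34·0.3728 + 0.33·3.093 = €1.8930.

€1.89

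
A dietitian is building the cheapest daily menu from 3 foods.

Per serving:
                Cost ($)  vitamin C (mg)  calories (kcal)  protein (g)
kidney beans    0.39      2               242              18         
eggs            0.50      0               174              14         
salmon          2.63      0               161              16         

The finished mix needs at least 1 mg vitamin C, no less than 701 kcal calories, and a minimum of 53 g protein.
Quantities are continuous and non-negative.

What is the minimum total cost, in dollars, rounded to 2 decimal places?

Set it up as a linear program. Let x1 = servings of kidney beans, x2 = servings of eggs, x3 = servings of salmon.
Minimise 0.39x1 + 0.5x2 + 2.63x3 with:
  2x1 ≥ 1   (vitamin C)
  242x1 + 174x2 + 161x3 ≥ 701   (calories)
  18x1 + 14x2 + 16x3 ≥ 53   (protein)
  x1, x2, x3 ≥ 0.
The minimum-cost mix takes nothing from eggs, salmon — only kidney beans. The protein requirement is met with equality.
So kidney beans = 2.944 servings.
Cost = 0.39·2.944 = 1.1482.

$1.15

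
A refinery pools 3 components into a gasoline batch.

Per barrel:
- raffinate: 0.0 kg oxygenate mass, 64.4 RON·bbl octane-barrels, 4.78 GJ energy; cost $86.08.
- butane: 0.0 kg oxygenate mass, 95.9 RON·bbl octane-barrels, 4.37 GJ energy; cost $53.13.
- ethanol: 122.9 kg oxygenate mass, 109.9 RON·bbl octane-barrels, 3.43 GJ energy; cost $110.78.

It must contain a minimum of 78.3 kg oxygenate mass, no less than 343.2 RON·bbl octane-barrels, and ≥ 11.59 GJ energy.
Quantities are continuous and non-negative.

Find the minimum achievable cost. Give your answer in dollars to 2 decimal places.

$221.93

Set it up as a linear program. Let x1 = barrels of raffinate, x2 = barrels of butane, x3 = barrels of ethanol.
min 86.08x1 + 53.13x2 + 110.78x3 with:
  122.9x3 ≥ 78.3   (oxygenate mass)
  64.4x1 + 95.9x2 + 109.9x3 ≥ 343.2   (octane-barrels)
  4.78x1 + 4.37x2 + 3.43x3 ≥ 11.59   (energy)
  x1, x2, x3 ≥ 0.
The cheapest feasible vertex uses only butane, ethanol; raffinate is not used. There the oxygenate mass and octane-barrels constraints are tight.
So butane = 2.84862 barrels, ethanol = 0.637103 barrels.
Objective = 53.13·2.84862 + 110.78·0.637103 = 221.9255.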